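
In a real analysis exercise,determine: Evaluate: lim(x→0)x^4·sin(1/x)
Squeeze theorem: -|x^4| ≤ x^4·sin(1/x) ≤ |x^4|
Since x^4 → 0 as x → 0, by squeeze theorem the limit is 0

Answer: 0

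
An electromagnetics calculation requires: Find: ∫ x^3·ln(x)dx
By parts: u=ln(x), dv=x^3 dx
du=1/x dx, v=x^4/4
=x^4·ln(x)/4 - ∫ x^3/4 dx
=x^4·ln(x)/4 - x^4/16 + C

Answer: x^4(ln(x)/4 - 1/16) + C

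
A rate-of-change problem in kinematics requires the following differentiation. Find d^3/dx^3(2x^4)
Apply power rule 3 times:
d^1: 8x^3
d^2: 24x^2
d^3: 48x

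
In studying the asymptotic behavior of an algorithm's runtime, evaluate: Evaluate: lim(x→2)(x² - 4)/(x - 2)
Factor: (x² - 4) = (x-2)(x + 2)
Cancel (x-2): lim(x→2) (x + 2) = 4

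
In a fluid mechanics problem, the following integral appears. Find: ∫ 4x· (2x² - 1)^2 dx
Let u=2x² - 1, du=4x dx
∫ u^2 du=u^3/3+C

Answer: (2x² - 1)^3/3+C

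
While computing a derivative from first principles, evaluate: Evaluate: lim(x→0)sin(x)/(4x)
L'Hôpital (0/0): lim cos(x)/4 = 1/4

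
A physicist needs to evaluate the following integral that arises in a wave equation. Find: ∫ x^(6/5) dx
Power rule: ∫ x^(6/5) dx=x^(11/5)/(11/5) + C

Answer: (5/11)·x^(11/5) + C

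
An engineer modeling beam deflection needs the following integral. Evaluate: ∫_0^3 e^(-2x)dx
Antiderivative: (1/(-2))e^(-2x)
Evaluate: (1/(-2))(e^-6 - 1)

Answer: (e^-6 - 1)/(-2)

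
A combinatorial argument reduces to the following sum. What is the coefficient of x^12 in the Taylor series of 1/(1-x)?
1/(1-x)=Σ x^n for |x|<1
All coefficients are 1

Answer: 1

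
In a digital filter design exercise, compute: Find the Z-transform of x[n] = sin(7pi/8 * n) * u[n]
Z{sin(w0*n)*u[n]} = z*sin(w0)/(z^2-2z*cos(w0)+1)
With w0 = 7pi/8: X(z) = z*sin(7pi/8)/(z^2-2z*cos(7pi/8)+1)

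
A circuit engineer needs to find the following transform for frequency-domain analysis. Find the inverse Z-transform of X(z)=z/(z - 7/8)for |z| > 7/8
Standard pair: z/(z-a) <-> a^n*u[n] for causal signals
With a=7/8: x[n]=(7/8)^n*u[n]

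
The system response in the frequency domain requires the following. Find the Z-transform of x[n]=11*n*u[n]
Z{n * u[n]} = z/(z-1)^2
By linearity: Z{11 * n * u[n]} = 11z/(z-1)^2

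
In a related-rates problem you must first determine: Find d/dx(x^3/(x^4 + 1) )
Quotient rule: (f/g)' = (f'g - fg')/g²
f = x^3, f' = 3x^2
g = x^4+1, g' = 4x^3

Answer: (3x^2·(x^4+1)-4x^6)/(x^4+1)²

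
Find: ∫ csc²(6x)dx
Since d/dx[-cot(6x)]=6csc²(6x), integral=-cot(6x)/6 + C

Answer: (-1/6)cot(6x) + C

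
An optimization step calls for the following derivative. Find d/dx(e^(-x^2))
Chain rule: d/dx[e^u]=e^u · u' where u=-x^2
u'=-2x

Answer: -2x·e^(-x^2)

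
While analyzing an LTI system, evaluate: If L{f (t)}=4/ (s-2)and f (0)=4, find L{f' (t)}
L{f'(t)} = s·F(s) - f(0) = 4s/(s-2)-4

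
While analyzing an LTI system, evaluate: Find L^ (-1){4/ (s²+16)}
L^(-1){w/(s² + w²)} = sin(wt)
Here w = 4

Answer: sin(4t)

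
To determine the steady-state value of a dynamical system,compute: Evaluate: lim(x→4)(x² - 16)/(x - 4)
Factor: (x² - 16)=(x-4)(x + 4)
Cancel (x-4): lim(x→4) (x + 4)=8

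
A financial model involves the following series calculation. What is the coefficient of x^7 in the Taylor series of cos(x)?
cos(x) has only even powers. Coefficient of x^7=0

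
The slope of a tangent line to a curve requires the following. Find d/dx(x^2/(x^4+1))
Quotient rule: (f/g)' = (f'g - fg')/g²
f = x^2, f' = 2x
g = x^4 + 1, g' = 4x^3

Answer: (2x·(x^4 + 1) - 4x^5)/(x^4 + 1)²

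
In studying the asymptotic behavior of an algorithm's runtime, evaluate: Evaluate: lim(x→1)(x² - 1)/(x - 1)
Factor: (x² - 1)=(x-1)(x + 1)
Cancel (x-1): lim(x→1) (x + 1)=2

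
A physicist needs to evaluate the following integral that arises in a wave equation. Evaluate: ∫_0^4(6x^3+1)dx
Step 1: Find antiderivative F(x) = (3/2)x^4+x
Step 2: F(4) - F(0) = 388 - (0) = 388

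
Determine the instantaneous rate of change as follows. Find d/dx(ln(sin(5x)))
Chain rule: d/dx[ln(u)] = u'/u where u = sin(5x)
u' = 5cos(5x)

Answer: (5cos(5x))/(sin(5x))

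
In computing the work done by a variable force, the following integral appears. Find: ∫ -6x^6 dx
Using power rule: ∫ -6x^6 dx = -6/7 x^7 + C = (-6/7)x^7 + C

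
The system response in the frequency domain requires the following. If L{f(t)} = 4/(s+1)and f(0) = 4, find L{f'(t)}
L{f'(t)}=s·F(s) - f(0)=4s/(s + 1) - 4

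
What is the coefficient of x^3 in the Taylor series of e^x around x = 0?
Taylor series of e^x=Σ x^n/n!
Coefficient of x^3=1/3!=1/6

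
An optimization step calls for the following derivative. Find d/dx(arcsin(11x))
d/dx[arcsin(u)] = u'/√(1-u²), u = 11x, u' = 11

Answer: 11/√(1-121x²)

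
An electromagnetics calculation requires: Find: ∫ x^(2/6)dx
Power rule: ∫ x^(1/3) dx=x^(4/3)/(4/3)+C

Answer: (3/4)·x^(4/3)+C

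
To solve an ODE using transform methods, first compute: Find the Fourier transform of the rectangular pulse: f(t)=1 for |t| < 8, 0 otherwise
F(omega) = integral from -8 to 8 of e^(-j * omega * t) dt
= 2 * sin(8 * omega)/omega = 16 * sinc(8 * omega/pi)

Answer: 2 * sin(8 * omega)/omega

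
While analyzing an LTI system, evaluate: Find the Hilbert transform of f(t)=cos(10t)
The Hilbert transform shifts each frequency component by -pi/2.
H{cos(wt)}=sin(wt)
With w=10: H{cos(10t)}=sin(10t)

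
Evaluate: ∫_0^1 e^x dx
Antiderivative: e^x
Evaluate: (e^1-1)

Answer: e^1-1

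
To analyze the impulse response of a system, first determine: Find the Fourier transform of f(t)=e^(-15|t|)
Using the standard pair: F{e^(-a|t|)} = 2a/(a^2 + omega^2)
With a = 15: F(omega) = 30/(225 + omega^2)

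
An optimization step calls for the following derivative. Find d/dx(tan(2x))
Chain rule: d/dx[tan(u)]=sec²(u)·u' where u=2x
u'=2

Answer: 2·sec²(2x)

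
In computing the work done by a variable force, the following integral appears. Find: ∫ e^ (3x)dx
Since d/dx[e^(3x)]=3e^(3x), we get 1/3 e^(3x)+C

Answer: (1/3)e^(3x)+C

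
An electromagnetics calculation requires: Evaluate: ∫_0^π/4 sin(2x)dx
Antiderivative: -cos(2x)/2
Evaluate at bounds: [-cos(2·π/4)/2] - [-cos(2·0)/2]
=(-(0) + (1))/2=1/2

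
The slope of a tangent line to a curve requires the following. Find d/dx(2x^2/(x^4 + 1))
Quotient rule: (f/g)' = (f'g - fg')/g²
f = 2x^2, f' = 4x
g = x^4 + 1, g' = 4x^3

Answer: (4x·(x^4 + 1) - 8x^5)/(x^4 + 1)²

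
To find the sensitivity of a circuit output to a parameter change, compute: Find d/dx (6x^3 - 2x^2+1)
Power rule: d/dx(ax^n)=n·a·x^(n-1)
Term by term: 18·x^2 - 4·x

Answer: 18x^2 - 4x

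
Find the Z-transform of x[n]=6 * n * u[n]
Z{n * u[n]}=z/(z-1)^2
By linearity: Z{6 * n * u[n]}=6z/(z-1)^2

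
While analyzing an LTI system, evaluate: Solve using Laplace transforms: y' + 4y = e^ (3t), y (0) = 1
Take L: sY - 1 + 4Y=1/(s-3)
Y(s + 4)=1/(s-3) + 1
Y=1/((s-3)(s + 4)) + 1/(s + 4)
Partial fractions: 1/((s-3)(s + 4))=(1/7)/(s-3) - (1/7)/(s + 4)
So Y=(1/7)/(s-3) + (6/7)/(s + 4)
Inverse Laplace transform (L^(-1){1/(s-3)}=e^(3t), L^(-1){1/(s + 4)}=e^(-4t)):

Answer: y(t)=(1/7)·e^(3t) + (6/7)·e^(-4t)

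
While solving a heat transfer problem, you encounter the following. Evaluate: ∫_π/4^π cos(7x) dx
Antiderivative: sin(7x)/7
Evaluate at bounds: [sin(7·π)/7] - [sin(7·π/4)/7]
= ((0) - (-√2/2))/7 = √2/14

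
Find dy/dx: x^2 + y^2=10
Differentiate: 2x + 2y·(dy/dx)=0
dy/dx=-2x/(2y)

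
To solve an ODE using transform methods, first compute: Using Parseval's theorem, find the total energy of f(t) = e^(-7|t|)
Parseval's theorem: E = integral |f(t)|^2 dt = (1/2pi) integral |F(omega)|^2 domega
E = integral_{-inf}^{inf} e^(-14|t|) dt = 2*integral_0^inf e^(-14t) dt = 2/(2*7) = 1/7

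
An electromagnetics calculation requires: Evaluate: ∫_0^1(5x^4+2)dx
Step 1: Find antiderivative F(x) = x^5 + 2x
Step 2: F(1) - F(0) = 3 - (0) = 3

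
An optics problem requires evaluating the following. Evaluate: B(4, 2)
B(x,y) = Γ(x)Γ(y)/Γ(x+y) = (x-1)!(y-1)!/(x+y-1)!
B(4,2) = 3!·1!/5! = 1/20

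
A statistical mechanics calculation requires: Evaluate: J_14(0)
J_n(0)=0 for all n > 0 (Bessel function of first kind)
J_14(0)=0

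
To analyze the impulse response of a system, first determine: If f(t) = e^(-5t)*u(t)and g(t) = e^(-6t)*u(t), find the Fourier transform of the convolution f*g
By the convolution theorem: F{f * g}=F(omega) * G(omega)
F(omega)=1/(5 + j * omega), G(omega)=1/(6 + j * omega)
F{f * g}=1/((5 + j * omega)(6 + j * omega))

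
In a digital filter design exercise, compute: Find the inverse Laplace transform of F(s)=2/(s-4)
L^(-1){2/(s-a)} = c·e^(at)
Here a = 4, c = 2

Answer: 2e^(4t)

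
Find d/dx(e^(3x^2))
Chain rule: d/dx[e^u]=e^u · u' where u=3x^2
u'=6x

Answer: 6x·e^(3x^2)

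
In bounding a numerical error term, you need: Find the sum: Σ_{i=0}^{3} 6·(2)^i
Geometric series: S = a(1 - r^n)/(1 - r)
a = 6, r = 2, n = 4
S = 6(1 - 16)/-1 = 90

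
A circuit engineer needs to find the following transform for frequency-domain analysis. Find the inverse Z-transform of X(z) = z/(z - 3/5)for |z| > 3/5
Standard pair: z/(z-a) <-> a^n * u[n] for causal signals
With a=3/5: x[n]=(3/5)^n * u[n]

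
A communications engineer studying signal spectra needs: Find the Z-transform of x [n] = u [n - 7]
Using the time-shift property: Z{u[n-7]}=z^(-7)*z/(z-1)
=z^(-6)/(z-1)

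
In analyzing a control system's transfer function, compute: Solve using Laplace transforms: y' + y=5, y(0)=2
Take L of both sides: sY(s)-2+Y(s) = 5/s
Y(s)(s+1) = 5/s+2
Y(s) = 5/(s(s+1))+2/(s+1)
Partial fractions: 5/(s(s+1)) = 5/s - 5/(s+1)
So Y(s) = 5/s - 3/(s+1)
Inverse transform (L^(-1){1/s} = 1, L^(-1){1/(s+1)} = e^(-t)):

Answer: y(t) = 5-3·e^(-t)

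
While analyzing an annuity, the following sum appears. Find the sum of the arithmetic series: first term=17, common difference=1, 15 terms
Last term: a_n = 17+(15-1)·1 = 31
Sum = n(a_1+a_n)/2 = 15(17+31)/2 = 360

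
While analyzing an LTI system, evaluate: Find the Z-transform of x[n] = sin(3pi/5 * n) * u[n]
Z{sin(w0*n)*u[n]}=z*sin(w0)/(z^2-2z*cos(w0)+1)
With w0=3pi/5: X(z)=z*sin(3pi/5)/(z^2-2z*cos(3pi/5)+1)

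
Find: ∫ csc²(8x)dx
Since d/dx[-cot(8x)]=8csc²(8x), integral=-cot(8x)/8+C

Answer: (-1/8)cot(8x)+C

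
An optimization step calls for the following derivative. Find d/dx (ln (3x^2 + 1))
Chain rule: d/dx[ln(u)] = u'/u where u = 3x^2+1
u' = 6x

Answer: (6x)/(3x^2+1)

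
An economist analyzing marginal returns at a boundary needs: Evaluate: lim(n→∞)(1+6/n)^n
This is the definition of e^6: lim(1+6/n)^n = e^6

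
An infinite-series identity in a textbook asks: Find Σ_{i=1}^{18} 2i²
=2·n(n+1)(2n+1)/6=2·18·19·37/6=4218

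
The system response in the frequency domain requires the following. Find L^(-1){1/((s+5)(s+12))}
Partial fractions: 1/((s + 5)(s + 12)) = A/(s + 5) + B/(s + 12)
Cover-up: A = 1/(s + 12)|_{s = -5} = 1/7; B = 1/(s + 5)|_{s = -12} = -1/7
L^(-1) = (1/7)e^(-5t) - (1/7)e^(-12t)

Answer: (1/7)(e^(-5t) - e^(-12t))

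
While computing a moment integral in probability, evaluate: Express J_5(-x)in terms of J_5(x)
For integer n: J_n(-x)=(-1)^n J_n(x)
With n=5: J_5(-x)=(-1)^5 J_5(x)=-J_5(x)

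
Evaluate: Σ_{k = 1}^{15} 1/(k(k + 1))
Partial fractions: 1/(k(k + 1)) = 1/k - 1/(k + 1)
Telescoping sum: 1(1 - 1/16) = 1·15/16

Answer: 15/16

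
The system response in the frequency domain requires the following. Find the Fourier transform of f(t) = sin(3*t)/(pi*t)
sin(W * t)/(pi * t) = (W/pi) * sinc(W * t/pi) is the impulse response of the ideal low-pass filter with cutoff W (here W = 3).
Its Fourier transform is a rectangular function:
F(omega) = 1 for |omega| < 3, 0 otherwise

Answer: rect(omega/6) [i.e., 1 for |omega| < 3, 0 otherwise]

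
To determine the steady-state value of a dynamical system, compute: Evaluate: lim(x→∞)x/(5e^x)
Apply L'Hôpital 1 times (∞/∞ each time):
Eventually get 1!/(5e^x) → 0

Answer: 0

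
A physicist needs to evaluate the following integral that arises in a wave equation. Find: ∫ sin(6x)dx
Using substitution u = 6x: ∫ sin(u) du/6 = -cos(u)/6 + C

Answer: (-1/6)cos(6x) + C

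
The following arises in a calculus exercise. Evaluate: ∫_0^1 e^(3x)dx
Antiderivative: (1/3)e^(3x)
Evaluate: (1/3)(e^3 - 1)

Answer: (e^3 - 1)/3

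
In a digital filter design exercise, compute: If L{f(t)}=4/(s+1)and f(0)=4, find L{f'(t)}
L{f'(t)}=s·F(s) - f(0)=4s/(s + 1) - 4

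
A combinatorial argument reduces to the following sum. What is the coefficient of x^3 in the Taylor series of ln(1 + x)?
ln(1 + x) = Σ (-1)^(n + 1) x^n/n
Coefficient of x^3 = (-1)^4/3 = 1/3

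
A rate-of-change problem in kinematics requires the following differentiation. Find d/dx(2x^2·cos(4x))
Product rule: (fg)' = f'g + fg'
f = 2x^2, f' = 4x
g = cos(4x), g' = -4·sin(4x)

Answer: 4x·cos(4x) - 8x^2·sin(4x)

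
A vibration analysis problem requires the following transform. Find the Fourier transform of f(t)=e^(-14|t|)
Using the standard pair: F{e^(-a|t|)}=2a/(a^2 + omega^2)
With a=14: F(omega)=28/(196 + omega^2)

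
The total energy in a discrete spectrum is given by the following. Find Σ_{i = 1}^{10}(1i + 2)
=1·Σ i + 2·10=1·55 + 20=75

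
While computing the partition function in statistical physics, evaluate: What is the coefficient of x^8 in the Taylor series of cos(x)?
cos(x)=Σ (-1)^k x^(2k)/(2k)!
For x^8: (-1)^4/8!=1/40320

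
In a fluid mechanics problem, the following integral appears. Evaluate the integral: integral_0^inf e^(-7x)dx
integral_0^inf e^(-7x) dx=[-1/7*e^(-7x)]_0^inf
=0 - (-1/7)=1/7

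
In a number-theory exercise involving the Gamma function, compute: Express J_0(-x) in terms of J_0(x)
For integer n: J_n(-x) = (-1)^n J_n(x)
With n = 0: J_0(-x) = (-1)^0 J_0(x) = J_0(x)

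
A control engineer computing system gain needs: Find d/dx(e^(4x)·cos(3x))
Product rule: (fg)'=f'g + fg'
f=e^(4x), f'=4·e^(4x)
g=cos(3x), g'=-3·sin(3x)

Answer: 4·e^(4x)·cos(3x) - 3·e^(4x)·sin(3x)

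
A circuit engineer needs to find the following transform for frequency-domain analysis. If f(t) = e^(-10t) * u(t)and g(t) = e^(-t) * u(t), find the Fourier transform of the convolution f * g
By the convolution theorem: F{f*g} = F(omega)*G(omega)
F(omega) = 1/(10 + j*omega), G(omega) = 1/(1 + j*omega)
F{f*g} = 1/((10 + j*omega)(1 + j*omega))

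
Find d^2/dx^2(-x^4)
Apply power rule 2 times:
d^1: -4x^3
d^2: -12x^2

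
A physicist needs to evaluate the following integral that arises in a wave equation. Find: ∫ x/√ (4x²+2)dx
Let u = 4x² + 2, du = 8x dx
∫ (1/8)·u^(-1/2) du = √u/4 + C

Answer: √(4x² + 2)/4 + C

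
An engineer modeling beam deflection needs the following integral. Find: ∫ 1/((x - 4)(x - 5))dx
Partial fractions: 1/((x-4)(x-5)) = A/(x-4) + B/(x-5)
A = -1, B = 1
∫ [-1· 1/(x-4) + 1· 1/(x-5)] dx
= (1)[ln|x-5| - ln|x-4|] + C

Answer: ln|(x-5)/(x-4)| + C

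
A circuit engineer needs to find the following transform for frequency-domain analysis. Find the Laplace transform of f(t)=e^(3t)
L{e^(at)}=1/(s-a)
L{e^(3t)}=1/(s-3)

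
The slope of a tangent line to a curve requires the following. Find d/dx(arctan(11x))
d/dx[arctan(u)] = u'/(1+u²), u = 11x, u' = 11

Answer: 11/(1+121x²)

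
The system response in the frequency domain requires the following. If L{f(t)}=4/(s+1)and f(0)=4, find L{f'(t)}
L{f'(t)}=s·F(s) - f(0)=4s/(s + 1) - 4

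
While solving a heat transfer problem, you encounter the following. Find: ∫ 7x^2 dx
Using power rule: ∫ 7x^2 dx=7/3 x^3 + C=(7/3)x^3 + C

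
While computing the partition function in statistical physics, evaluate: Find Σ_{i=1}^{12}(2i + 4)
=2·Σ i+4·12=2·78+48=204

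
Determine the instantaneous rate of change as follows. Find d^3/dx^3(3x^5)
Apply power rule 3 times:
d^1: 15x^4
d^2: 60x^3
d^3: 180x^2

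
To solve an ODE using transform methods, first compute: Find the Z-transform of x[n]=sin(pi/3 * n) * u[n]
Z{sin(w0 * n) * u[n]} = z * sin(w0)/(z^2-2z * cos(w0)+1)
With w0 = pi/3: X(z) = z * sin(pi/3)/(z^2-2z * cos(pi/3)+1)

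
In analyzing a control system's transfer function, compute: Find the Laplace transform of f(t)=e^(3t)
L{e^(at)} = 1/(s-a)
L{e^(3t)} = 1/(s-3)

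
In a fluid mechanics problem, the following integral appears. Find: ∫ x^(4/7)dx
Power rule: ∫ x^(4/7) dx=x^(11/7)/(11/7)+C

Answer: (7/11)·x^(11/7)+C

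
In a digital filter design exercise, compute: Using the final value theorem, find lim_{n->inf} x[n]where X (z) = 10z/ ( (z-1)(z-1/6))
Final value theorem: lim x[n]=lim_{z->1} (z-1) * X(z)
(z-1) * X(z)=10z/(z-1/6)
As z->1: 10/(1 - 1/6)=10/(5/6)=12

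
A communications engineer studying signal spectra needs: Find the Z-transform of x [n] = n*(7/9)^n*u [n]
Using the property Z{n*a^n*u[n]} = az/(z-a)^2
With a = 7/9: X(z) = (7/9)z/(z - 7/9)^2, |z| > 7/9

Answer: (7/9)z/(z - 7/9)^2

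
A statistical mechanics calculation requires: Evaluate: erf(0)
erf(0)=0 (error function is odd and erf(0)=0 by definition)

Answer: 0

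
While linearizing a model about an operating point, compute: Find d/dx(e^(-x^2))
Chain rule: d/dx[e^u]=e^u · u' where u=-x^2
u'=-2x

Answer: -2x·e^(-x^2)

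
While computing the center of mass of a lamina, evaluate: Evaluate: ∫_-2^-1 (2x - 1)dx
Step 1: Find antiderivative F(x) = x^2 - x
Step 2: F(-1) - F(-2) = 2 - (6) = -4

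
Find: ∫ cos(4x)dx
Using substitution u=4x: ∫ cos(u) du/4=sin(u)/4+C

Answer: (1/4)sin(4x)+C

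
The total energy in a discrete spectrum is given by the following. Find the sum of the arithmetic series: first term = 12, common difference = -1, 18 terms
Last term: a_n = 12 + (18 - 1)·-1 = -5
Sum = n(a_1 + a_n)/2 = 18(12 + (-5))/2 = 63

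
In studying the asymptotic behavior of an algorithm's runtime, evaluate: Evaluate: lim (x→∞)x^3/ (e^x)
Apply L'Hôpital 3 times (∞/∞ each time):
Eventually get 3!/(e^x) → 0

Answer: 0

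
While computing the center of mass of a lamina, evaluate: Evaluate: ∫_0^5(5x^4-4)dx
Step 1: Find antiderivative F(x)=x^5-4x
Step 2: F(5) - F(0)=3105 - (0)=3105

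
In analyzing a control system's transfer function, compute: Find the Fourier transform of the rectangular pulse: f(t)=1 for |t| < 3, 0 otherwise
F(omega) = integral from -3 to 3 of e^(-j * omega * t) dt
= 2 * sin(3 * omega)/omega = 6 * sinc(3 * omega/pi)

Answer: 2 * sin(3 * omega)/omega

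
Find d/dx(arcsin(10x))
d/dx[arcsin(u)] = u'/√(1-u²), u = 10x, u' = 10

Answer: 10/√(1 - 100x²)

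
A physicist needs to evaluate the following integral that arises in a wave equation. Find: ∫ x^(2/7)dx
Power rule: ∫ x^(2/7) dx = x^(9/7)/(9/7) + C

Answer: (7/9)·x^(9/7) + C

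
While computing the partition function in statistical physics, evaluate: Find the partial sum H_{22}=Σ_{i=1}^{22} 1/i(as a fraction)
H_22=1+1/2+1/3+...+1/22
=19093197/5173168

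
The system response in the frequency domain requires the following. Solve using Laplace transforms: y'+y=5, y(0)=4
Take L of both sides: sY(s)-4+Y(s) = 5/s
Y(s)(s+1) = 5/s+4
Y(s) = 5/(s(s+1))+4/(s+1)
Partial fractions: 5/(s(s+1)) = 5/s - 5/(s+1)
So Y(s) = 5/s - 1/(s+1)
Inverse transform (L^(-1){1/s} = 1, L^(-1){1/(s+1)} = e^(-t)):

Answer: y(t) = 5 - e^(-t)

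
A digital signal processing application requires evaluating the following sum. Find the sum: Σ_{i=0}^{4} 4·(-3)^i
Geometric series: S = a(1 - r^n)/(1 - r)
a = 4, r = -3, n = 5
S = 4(1+243)/4 = 244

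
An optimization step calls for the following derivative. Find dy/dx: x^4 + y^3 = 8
Differentiate: 4x^3+3y^2·(dy/dx)=0
dy/dx=-4x^3/(3y^2)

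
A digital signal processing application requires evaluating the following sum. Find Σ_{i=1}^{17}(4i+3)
= 4·Σ i + 3·17 = 4·153 + 51 = 663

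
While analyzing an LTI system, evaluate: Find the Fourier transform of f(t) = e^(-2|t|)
Using the standard pair: F{e^(-a|t|)} = 2a/(a^2 + omega^2)
With a = 2: F(omega) = 4/(4 + omega^2)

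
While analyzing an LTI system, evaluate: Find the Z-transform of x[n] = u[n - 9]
Using the time-shift property: Z{u[n-9]}=z^(-9)*z/(z-1)
=z^(-8)/(z-1)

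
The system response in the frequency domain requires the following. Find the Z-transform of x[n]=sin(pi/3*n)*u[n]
Z{sin(w0 * n) * u[n]} = z * sin(w0)/(z^2 - 2z * cos(w0) + 1)
With w0 = pi/3: X(z) = z * sin(pi/3)/(z^2 - 2z * cos(pi/3) + 1)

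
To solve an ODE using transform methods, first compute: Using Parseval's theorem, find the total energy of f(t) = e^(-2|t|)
Parseval's theorem: E = integral |f(t)|^2 dt = (1/2pi) integral |F(omega)|^2 domega
E = integral_{-inf}^{inf} e^(-4|t|) dt = 2*integral_0^inf e^(-4t) dt = 2/(2*2) = 1/2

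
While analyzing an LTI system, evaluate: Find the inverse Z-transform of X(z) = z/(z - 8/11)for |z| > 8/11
Standard pair: z/(z-a) <-> a^n*u[n] for causal signals
With a=8/11: x[n]=(8/11)^n*u[n]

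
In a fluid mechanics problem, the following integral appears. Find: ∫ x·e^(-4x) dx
Integration by parts: u=x, dv=e^(-4x) dx
du=dx, v=e^(-4x)/(-4)
=x·e^(-4x)/(-4) - ∫ e^(-4x)/(-4) dx
=x·e^(-4x)/(-4) - e^(-4x)/16+C

Answer: e^(-4x)(x/(-4)-1/16)+C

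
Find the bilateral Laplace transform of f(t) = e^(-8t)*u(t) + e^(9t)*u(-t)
For e^(-8t) * u(t): L = 1/(s+8), Re(s) > -8
For e^(9t) * u(-t): L = -1/(s-9), Re(s) < 9
Combined: F(s) = 1/(s+8)-1/(s-9), -8 < Re(s) < 9

Answer: 1/(s+8)-1/(s-9), ROC: -8 < Re(s) < 9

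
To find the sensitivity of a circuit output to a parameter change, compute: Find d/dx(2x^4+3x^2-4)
Power rule: d/dx(ax^n) = n·a·x^(n-1)
Term by term: 8·x^3+6·x

Answer: 8x^3+6x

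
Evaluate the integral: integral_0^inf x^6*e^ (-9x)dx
This is a Gamma integral. Substitute u = 9x (du = 9 dx):
integral_0^inf x^6*e^(-9x) dx = (1/9^7) integral_0^inf u^6*e^(-u) du
= Gamma(7)/9^7 = 6!/9^7 = 720/4782969

Answer: 80/531441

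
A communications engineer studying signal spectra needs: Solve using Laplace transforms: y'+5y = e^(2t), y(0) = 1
Take L: sY - 1 + 5Y=1/(s-2)
Y(s + 5)=1/(s-2) + 1
Y=1/((s-2)(s + 5)) + 1/(s + 5)
Partial fractions: 1/((s-2)(s + 5))=(1/7)/(s-2) - (1/7)/(s + 5)
So Y=(1/7)/(s-2) + (6/7)/(s + 5)
Inverse Laplace transform (L^(-1){1/(s-2)}=e^(2t), L^(-1){1/(s + 5)}=e^(-5t)):

Answer: y(t)=(1/7)·e^(2t) + (6/7)·e^(-5t)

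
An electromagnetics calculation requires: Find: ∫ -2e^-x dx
Since d/dx[e^-x]=- e^-x, we get 2e^-x + C

Answer: 2e^-x + C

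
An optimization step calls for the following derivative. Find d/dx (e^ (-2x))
Chain rule: d/dx[e^u]=e^u · u' where u=-2x
u'=-2

Answer: -2·e^(-2x)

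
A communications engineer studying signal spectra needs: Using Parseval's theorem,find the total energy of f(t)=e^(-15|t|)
Parseval's theorem: E = integral |f(t)|^2 dt = (1/2pi) integral |F(omega)|^2 domega
E = integral_{-inf}^{inf} e^(-30|t|) dt = 2*integral_0^inf e^(-30t) dt = 2/(2*15) = 1/15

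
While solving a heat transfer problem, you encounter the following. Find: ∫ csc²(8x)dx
Since d/dx[-cot(8x)]=8csc²(8x), integral=-cot(8x)/8+C

Answer: (-1/8)cot(8x)+C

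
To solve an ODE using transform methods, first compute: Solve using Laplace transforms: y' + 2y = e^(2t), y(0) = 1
Take L: sY - 1 + 2Y = 1/(s-2)
Y(s + 2) = 1/(s-2) + 1
Y = 1/((s-2)(s + 2)) + 1/(s + 2)
Partial fractions: 1/((s-2)(s + 2)) = (1/4)/(s-2) - (1/4)/(s + 2)
So Y = (1/4)/(s-2) + (3/4)/(s + 2)
Inverse Laplace transform (L^(-1){1/(s-2)} = e^(2t), L^(-1){1/(s + 2)} = e^(-2t)):

Answer: y(t) = (1/4)·e^(2t) + (3/4)·e^(-2t)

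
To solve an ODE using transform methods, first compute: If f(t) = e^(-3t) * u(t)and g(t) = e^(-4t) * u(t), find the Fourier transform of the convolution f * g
By the convolution theorem: F{f * g}=F(omega) * G(omega)
F(omega)=1/(3+j * omega), G(omega)=1/(4+j * omega)
F{f * g}=1/((3+j * omega)(4+j * omega))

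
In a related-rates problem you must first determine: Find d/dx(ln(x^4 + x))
Chain rule: d/dx[ln(u)] = u'/u where u = x^4+x
u' = 4x^3+1

Answer: (4x^3+1)/(x^4+x)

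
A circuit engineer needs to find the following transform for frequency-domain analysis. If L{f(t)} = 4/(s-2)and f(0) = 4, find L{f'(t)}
L{f'(t)}=s·F(s) - f(0)=4s/(s-2) - 4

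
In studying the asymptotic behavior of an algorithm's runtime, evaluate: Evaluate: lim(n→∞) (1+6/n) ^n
This is the definition of e^6: lim(1+6/n)^n=e^6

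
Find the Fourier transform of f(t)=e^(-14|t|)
Using the standard pair: F{e^(-a|t|)}=2a/(a^2+omega^2)
With a=14: F(omega)=28/(196+omega^2)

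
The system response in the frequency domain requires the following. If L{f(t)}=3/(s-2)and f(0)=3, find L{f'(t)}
L{f'(t)} = s·F(s) - f(0) = 3s/(s-2) - 3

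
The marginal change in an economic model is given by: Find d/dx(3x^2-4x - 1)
Power rule: d/dx(ax^n) = n·a·x^(n-1)
Term by term: 6·x - 4

Answer: 6x - 4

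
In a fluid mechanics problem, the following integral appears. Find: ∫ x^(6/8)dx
Power rule: ∫ x^(3/4) dx=x^(7/4)/(7/4) + C

Answer: (4/7)·x^(7/4) + C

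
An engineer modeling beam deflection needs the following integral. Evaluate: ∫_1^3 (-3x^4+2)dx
Step 1: Find antiderivative F(x) = (-3/5)x^5+2x
Step 2: F(3) - F(1) = -699/5 - (7/5) = -706/5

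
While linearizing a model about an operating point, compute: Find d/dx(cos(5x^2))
Chain rule: d/dx[cos(u)]=-sin(u)·u' where u=5x^2
u'=10x

Answer: -10x·sin(5x^2)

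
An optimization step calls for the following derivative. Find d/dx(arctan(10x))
d/dx[arctan(u)] = u'/(1 + u²), u = 10x, u' = 10

Answer: 10/(1 + 100x²)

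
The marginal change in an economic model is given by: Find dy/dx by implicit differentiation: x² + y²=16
Differentiate both sides: 2x + 2y·(dy/dx)=0
Solve: dy/dx=-2x/(2y)=-x/y

Answer: dy/dx=-x/y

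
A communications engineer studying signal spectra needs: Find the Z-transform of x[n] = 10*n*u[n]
Z{n * u[n]}=z/(z-1)^2
By linearity: Z{10 * n * u[n]}=10z/(z-1)^2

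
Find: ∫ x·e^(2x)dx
Integration by parts: u = x, dv = e^(2x) dx
du = dx, v = e^(2x)/2
= x·e^(2x)/2 - ∫ e^(2x)/2 dx
= x·e^(2x)/2 - e^(2x)/4+C

Answer: e^(2x)(x/2-1/4)+C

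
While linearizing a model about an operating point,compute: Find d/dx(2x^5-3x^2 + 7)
Power rule: d/dx(ax^n) = n·a·x^(n-1)
Term by term: 10·x^4 - 6·x

Answer: 10x^4 - 6x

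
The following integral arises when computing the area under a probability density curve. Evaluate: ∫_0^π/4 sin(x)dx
Antiderivative: -cos(x)
Evaluate at bounds: [-cos(1·π/4)/1] - [-cos(1·0)/1]
=(-(√2/2)+(1))/1=1 - √2/2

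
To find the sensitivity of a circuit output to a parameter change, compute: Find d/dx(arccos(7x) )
d/dx[arccos(u)] = -u'/√(1-u²), u = 7x, u' = 7

Answer: -7/√(1 - 49x²)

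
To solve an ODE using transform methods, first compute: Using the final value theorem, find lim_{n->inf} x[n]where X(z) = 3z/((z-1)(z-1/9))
Final value theorem: lim x[n]=lim_{z->1} (z-1)*X(z)
(z-1)*X(z)=3z/(z-1/9)
As z->1: 3/(1-1/9)=3/(8/9)=27/8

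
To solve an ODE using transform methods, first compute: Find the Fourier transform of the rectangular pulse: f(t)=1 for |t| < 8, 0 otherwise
F(omega)=integral from -8 to 8 of e^(-j*omega*t) dt
=2*sin(8*omega)/omega=16*sinc(8*omega/pi)

Answer: 2*sin(8*omega)/omega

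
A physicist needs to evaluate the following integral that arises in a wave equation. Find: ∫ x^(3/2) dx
Power rule: ∫ x^(3/2) dx=x^(5/2)/(5/2) + C

Answer: (2/5)·x^(5/2) + C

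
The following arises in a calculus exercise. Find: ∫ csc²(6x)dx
Since d/dx[-cot(6x)] = 6csc²(6x), integral = -cot(6x)/6+C

Answer: (-1/6)cot(6x)+C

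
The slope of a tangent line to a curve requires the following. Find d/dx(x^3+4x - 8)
Power rule: d/dx(ax^n)=n·a·x^(n-1)
Term by term: 3·x^2 + 4

Answer: 3x^2 + 4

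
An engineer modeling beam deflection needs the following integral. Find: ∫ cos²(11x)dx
Using identity cos²(u) = (1+cos(2u))/2:
∫ (1+cos(22x))/2 dx = x/2+sin(22x)/44+C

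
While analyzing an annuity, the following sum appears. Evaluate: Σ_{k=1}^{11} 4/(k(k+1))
Partial fractions: 4/(k(k + 1))=4/k - 4/(k + 1)
Telescoping sum: 4(1 - 1/12)=4·11/12

Answer: 11/3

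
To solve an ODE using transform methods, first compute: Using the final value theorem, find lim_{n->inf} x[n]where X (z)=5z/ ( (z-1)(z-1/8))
Final value theorem: lim x[n] = lim_{z->1} (z-1)*X(z)
(z-1)*X(z) = 5z/(z-1/8)
As z->1: 5/(1 - 1/8) = 5/(7/8) = 40/7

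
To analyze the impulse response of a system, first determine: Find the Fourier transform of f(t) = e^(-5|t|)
Using the standard pair: F{e^(-a|t|)}=2a/(a^2 + omega^2)
With a=5: F(omega)=10/(25 + omega^2)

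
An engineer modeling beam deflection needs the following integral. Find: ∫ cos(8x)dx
Using substitution u = 8x: ∫ cos(u) du/8 = sin(u)/8 + C

Answer: (1/8)sin(8x) + C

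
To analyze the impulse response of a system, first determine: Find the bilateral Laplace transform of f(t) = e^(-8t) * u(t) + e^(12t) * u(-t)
For e^(-8t)*u(t): L = 1/(s + 8), Re(s) > -8
For e^(12t)*u(-t): L = -1/(s-12), Re(s) < 12
Combined: F(s) = 1/(s + 8) - 1/(s-12), -8 < Re(s) < 12

Answer: 1/(s + 8) - 1/(s-12), ROC: -8 < Re(s) < 12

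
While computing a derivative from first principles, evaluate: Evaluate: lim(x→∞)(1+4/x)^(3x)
Rewrite as [(1+4/x)^x]^3.
lim(1+4/x)^x = e^4, so limit = (e^4)^3 = e^12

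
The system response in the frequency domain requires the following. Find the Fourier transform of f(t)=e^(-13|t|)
Using the standard pair: F{e^(-a|t|)}=2a/(a^2+omega^2)
With a=13: F(omega)=26/(169+omega^2)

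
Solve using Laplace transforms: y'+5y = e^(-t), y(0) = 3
Take L: sY - 3+5Y=1/(s+1)
Y(s+5)=1/(s+1)+3
Y=1/((s+1)(s+5))+3/(s+5)
Partial fractions: 1/((s+1)(s+5))=(1/4)/(s+1) - (1/4)/(s+5)
So Y=(1/4)/(s+1)+(11/4)/(s+5)
Inverse Laplace transform (L^(-1){1/(s+1)}=e^(-t), L^(-1){1/(s+5)}=e^(-5t)):

Answer: y(t)=(1/4)·e^(-t)+(11/4)·e^(-5t)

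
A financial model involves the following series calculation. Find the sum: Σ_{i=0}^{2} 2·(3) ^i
Geometric series: S=a(1 - r^n)/(1 - r)
a=2, r=3, n=3
S=2(1-27)/-2=26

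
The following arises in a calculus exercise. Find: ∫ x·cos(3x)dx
By parts: u = x, dv = cos(3x) dx
du = dx, v = sin(3x)/3
= x·sin(3x)/3+cos(3x)/3²+C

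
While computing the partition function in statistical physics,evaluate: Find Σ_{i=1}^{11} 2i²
=2·n(n + 1)(2n + 1)/6=2·11·12·23/6=1012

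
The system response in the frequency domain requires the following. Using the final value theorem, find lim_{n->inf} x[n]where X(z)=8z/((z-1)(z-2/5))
Final value theorem: lim x[n] = lim_{z->1} (z-1)*X(z)
(z-1)*X(z) = 8z/(z-2/5)
As z->1: 8/(1 - 2/5) = 8/(3/5) = 40/3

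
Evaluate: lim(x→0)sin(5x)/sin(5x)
sin(u) ≈ u for small u:
sin(5x)/sin(5x) ≈ 5x/(5x) = 5/5

Answer: 1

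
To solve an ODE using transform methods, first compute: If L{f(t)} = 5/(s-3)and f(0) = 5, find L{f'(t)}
L{f'(t)}=s·F(s) - f(0)=5s/(s-3)-5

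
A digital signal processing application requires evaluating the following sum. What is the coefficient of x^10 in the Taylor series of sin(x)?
sin(x) has only odd powers. Coefficient of x^10=0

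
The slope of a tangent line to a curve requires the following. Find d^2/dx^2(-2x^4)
Apply power rule 2 times:
d^1: -8x^3
d^2: -24x^2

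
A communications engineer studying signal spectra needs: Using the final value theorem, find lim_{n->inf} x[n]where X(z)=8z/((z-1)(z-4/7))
Final value theorem: lim x[n]=lim_{z->1} (z-1)*X(z)
(z-1)*X(z)=8z/(z-4/7)
As z->1: 8/(1-4/7)=8/(3/7)=56/3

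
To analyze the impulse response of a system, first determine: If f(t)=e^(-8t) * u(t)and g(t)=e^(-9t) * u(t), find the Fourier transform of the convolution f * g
By the convolution theorem: F{f * g} = F(omega) * G(omega)
F(omega) = 1/(8+j * omega), G(omega) = 1/(9+j * omega)
F{f * g} = 1/((8+j * omega)(9+j * omega))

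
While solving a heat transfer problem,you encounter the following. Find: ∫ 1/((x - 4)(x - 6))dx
Partial fractions: 1/((x-4)(x-6)) = A/(x-4)+B/(x-6)
A = -1/2, B = 1/2
∫ [-1/2· 1/(x-4)+1/2· 1/(x-6)] dx
= (1/2)[ln|x-6| - ln|x-4|]+C

Answer: (1/2)·ln|(x-6)/(x-4)|+C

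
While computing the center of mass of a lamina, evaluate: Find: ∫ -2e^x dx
Since d/dx[e^x] = +e^x, we get -2e^x+C

Answer: -2e^x+C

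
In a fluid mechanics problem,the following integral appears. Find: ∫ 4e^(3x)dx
Since d/dx[e^(3x)] = 3e^(3x), we get 4/3 e^(3x) + C

Answer: (4/3)e^(3x) + C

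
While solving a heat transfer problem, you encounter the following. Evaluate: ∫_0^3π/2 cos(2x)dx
Antiderivative: sin(2x)/2
Evaluate at bounds: [sin(2·3π/2)/2] - [sin(2·0)/2]
= ((0) - (0))/2 = 0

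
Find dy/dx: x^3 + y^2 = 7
Differentiate: 3x^2 + 2y·(dy/dx) = 0
dy/dx = -3x^2/(2y)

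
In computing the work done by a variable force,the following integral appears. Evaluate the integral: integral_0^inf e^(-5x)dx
integral_0^inf e^(-5x) dx = [-1/5 * e^(-5x)]_0^inf
= 0 - (-1/5) = 1/5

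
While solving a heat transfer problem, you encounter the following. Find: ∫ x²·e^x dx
Integration by parts twice:
First: u = x², dv = e^x dx => x²e^x - 2∫ xe^x dx
Second: u = x, dv = e^x dx => xe^x - e^x
Combining: x²e^x - 2xe^x + 2e^x + C

Answer: e^x(x² - 2x + 2) + C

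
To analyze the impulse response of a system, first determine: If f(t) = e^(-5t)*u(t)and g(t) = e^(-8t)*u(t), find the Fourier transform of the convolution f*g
By the convolution theorem: F{f * g} = F(omega) * G(omega)
F(omega) = 1/(5+j * omega), G(omega) = 1/(8+j * omega)
F{f * g} = 1/((5+j * omega)(8+j * omega))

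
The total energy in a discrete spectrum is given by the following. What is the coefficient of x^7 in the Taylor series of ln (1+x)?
ln(1 + x)=Σ (-1)^(n + 1) x^n/n
Coefficient of x^7=(-1)^8/7=1/7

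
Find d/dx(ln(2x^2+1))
Chain rule: d/dx[ln(u)] = u'/u where u = 2x^2 + 1
u' = 4x

Answer: (4x)/(2x^2 + 1)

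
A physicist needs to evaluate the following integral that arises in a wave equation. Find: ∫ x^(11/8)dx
Power rule: ∫ x^(11/8) dx=x^(19/8)/(19/8) + C

Answer: (8/19)·x^(19/8) + C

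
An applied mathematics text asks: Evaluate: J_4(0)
J_n(0) = 0 for all n > 0 (Bessel function of first kind)
J_4(0) = 0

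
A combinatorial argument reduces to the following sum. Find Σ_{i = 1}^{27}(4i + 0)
=4·Σ i+0·27=4·378+0=1512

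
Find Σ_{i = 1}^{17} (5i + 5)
= 5·Σ i + 5·17 = 5·153 + 85 = 850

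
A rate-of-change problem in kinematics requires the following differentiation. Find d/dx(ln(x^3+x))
Chain rule: d/dx[ln(u)] = u'/u where u = x^3+x
u' = 3x^2+1

Answer: (3x^2+1)/(x^3+x)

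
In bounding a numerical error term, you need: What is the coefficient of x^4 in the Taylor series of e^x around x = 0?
Taylor series of e^x=Σ x^n/n!
Coefficient of x^4=1/4!=1/24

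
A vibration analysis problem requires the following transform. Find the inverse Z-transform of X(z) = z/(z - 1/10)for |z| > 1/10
Standard pair: z/(z-a) <-> a^n * u[n] for causal signals
With a=1/10: x[n]=(1/10)^n * u[n]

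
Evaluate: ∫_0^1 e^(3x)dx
Antiderivative: (1/3)e^(3x)
Evaluate: (1/3)(e^3 - 1)

Answer: (e^3 - 1)/3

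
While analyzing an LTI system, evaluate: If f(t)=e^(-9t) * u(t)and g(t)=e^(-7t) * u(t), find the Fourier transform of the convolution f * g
By the convolution theorem: F{f*g} = F(omega)*G(omega)
F(omega) = 1/(9 + j*omega), G(omega) = 1/(7 + j*omega)
F{f*g} = 1/((9 + j*omega)(7 + j*omega))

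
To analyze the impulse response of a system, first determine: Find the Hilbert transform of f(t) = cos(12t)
The Hilbert transform shifts each frequency component by -pi/2.
H{cos(wt)}=sin(wt)
With w=12: H{cos(12t)}=sin(12t)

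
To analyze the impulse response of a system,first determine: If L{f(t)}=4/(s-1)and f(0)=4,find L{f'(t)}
L{f'(t)} = s·F(s) - f(0) = 4s/(s-1) - 4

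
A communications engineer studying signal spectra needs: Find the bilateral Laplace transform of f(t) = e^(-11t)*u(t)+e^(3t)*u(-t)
For e^(-11t)*u(t): L=1/(s + 11), Re(s) > -11
For e^(3t)*u(-t): L=-1/(s-3), Re(s) < 3
Combined: F(s)=1/(s + 11) - 1/(s-3), -11 < Re(s) < 3

Answer: 1/(s + 11) - 1/(s-3), ROC: -11 < Re(s) < 3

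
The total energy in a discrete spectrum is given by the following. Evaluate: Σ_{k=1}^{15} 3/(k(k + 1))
Partial fractions: 3/(k(k + 1))=3/k - 3/(k + 1)
Telescoping sum: 3(1 - 1/16)=3·15/16

Answer: 45/16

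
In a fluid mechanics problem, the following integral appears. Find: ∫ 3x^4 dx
Using power rule: ∫ 3x^4 dx = 3/5 x^5+C = (3/5)x^5+C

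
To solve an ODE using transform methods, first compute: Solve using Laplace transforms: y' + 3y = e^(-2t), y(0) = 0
Take L: sY - 0+3Y=1/(s+2)
Y(s+3)=1/(s+2)+0
Y=1/((s+2)(s+3))+0/(s+3)
Partial fractions: 1/((s+2)(s+3))=1/(s+2)-1/(s+3)
So Y=1/(s+2)-1/(s+3)
Inverse Laplace transform (L^(-1){1/(s+2)}=e^(-2t), L^(-1){1/(s+3)}=e^(-3t)):

Answer: y(t)=1·e^(-2t) - e^(-3t)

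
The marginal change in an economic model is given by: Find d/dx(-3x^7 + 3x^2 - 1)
Power rule: d/dx(ax^n) = n·a·x^(n-1)
Term by term: -21·x^6+6·x

Answer: -21x^6+6x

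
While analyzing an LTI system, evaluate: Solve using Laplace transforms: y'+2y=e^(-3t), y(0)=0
Take L: sY - 0+2Y=1/(s+3)
Y(s+2)=1/(s+3)+0
Y=1/((s+3)(s+2))+0/(s+2)
Partial fractions: 1/((s+3)(s+2))=-1/(s+3)+1/(s+2)
So Y=-1/(s+3)+1/(s+2)
Inverse Laplace transform (L^(-1){1/(s+3)}=e^(-3t), L^(-1){1/(s+2)}=e^(-2t)):

Answer: y(t)=-1·e^(-3t)+e^(-2t)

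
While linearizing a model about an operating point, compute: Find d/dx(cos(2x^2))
Chain rule: d/dx[cos(u)] = -sin(u)·u' where u = 2x^2
u' = 4x

Answer: -4x·sin(2x^2)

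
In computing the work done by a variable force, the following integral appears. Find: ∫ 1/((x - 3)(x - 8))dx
Partial fractions: 1/((x-3)(x-8))=A/(x-3) + B/(x-8)
A=-1/5, B=1/5
∫ [-1/5· 1/(x-3) + 1/5· 1/(x-8)] dx
=(1/5)[ln|x-8| - ln|x-3|] + C

Answer: (1/5)·ln|(x-8)/(x-3)| + C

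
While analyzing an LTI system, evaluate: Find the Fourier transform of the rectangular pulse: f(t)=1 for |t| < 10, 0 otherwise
F(omega)=integral from -10 to 10 of e^(-j*omega*t) dt
=2*sin(10*omega)/omega=20*sinc(10*omega/pi)

Answer: 2*sin(10*omega)/omega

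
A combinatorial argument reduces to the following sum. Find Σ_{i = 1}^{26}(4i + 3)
=4·Σ i+3·26=4·351+78=1482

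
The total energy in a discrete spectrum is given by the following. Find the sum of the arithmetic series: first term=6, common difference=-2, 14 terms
Last term: a_n = 6 + (14 - 1)·-2 = -20
Sum = n(a_1 + a_n)/2 = 14(6 + (-20))/2 = -98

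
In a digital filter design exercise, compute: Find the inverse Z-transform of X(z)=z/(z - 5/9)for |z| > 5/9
Standard pair: z/(z-a) <-> a^n * u[n] for causal signals
With a = 5/9: x[n] = (5/9)^n * u[n]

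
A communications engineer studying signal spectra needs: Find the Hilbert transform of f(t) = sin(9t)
The Hilbert transform shifts each frequency component by -pi/2.
H{sin(wt)}=-cos(wt)
With w=9: H{sin(9t)}=-cos(9t)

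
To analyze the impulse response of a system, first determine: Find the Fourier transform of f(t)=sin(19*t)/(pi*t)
sin(W*t)/(pi*t)=(W/pi)*sinc(W*t/pi) is the impulse response of the ideal low-pass filter with cutoff W (here W=19).
Its Fourier transform is a rectangular function:
F(omega)=1 for |omega| < 19, 0 otherwise

Answer: rect(omega/38) [i.e., 1 for |omega| < 19, 0 otherwise]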